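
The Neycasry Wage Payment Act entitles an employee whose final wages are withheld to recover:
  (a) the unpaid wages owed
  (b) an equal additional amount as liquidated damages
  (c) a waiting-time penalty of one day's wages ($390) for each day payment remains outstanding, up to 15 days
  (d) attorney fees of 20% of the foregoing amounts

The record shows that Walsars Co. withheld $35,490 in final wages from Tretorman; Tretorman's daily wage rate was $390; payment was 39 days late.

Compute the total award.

$92,196

Liquidated damages (equal amount): $35,490
Penalty days: min(39, 15) = 15
Waiting-time penalty: 15 × $390 = $5,850
Subtotal: $35,490 + $35,490 + $5,850 = $76,830
Attorney fees: 20% of $76,830 = $15,366
Total award: $76,830 + $15,366 = $92,196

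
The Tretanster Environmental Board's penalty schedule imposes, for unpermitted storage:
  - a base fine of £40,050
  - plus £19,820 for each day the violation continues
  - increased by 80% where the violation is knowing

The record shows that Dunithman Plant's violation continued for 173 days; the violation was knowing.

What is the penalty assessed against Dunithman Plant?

Civil penalty: £6,244,038

Per-day component: 173 × £19,820 = £3,428,860
Base plus per-day: £40,050 + £3,428,860 = £3,468,910
Enhancement: 80% of £3,468,910 = £2,775,128
Enhanced fine: £3,468,910 + £2,775,128 = £6,244,038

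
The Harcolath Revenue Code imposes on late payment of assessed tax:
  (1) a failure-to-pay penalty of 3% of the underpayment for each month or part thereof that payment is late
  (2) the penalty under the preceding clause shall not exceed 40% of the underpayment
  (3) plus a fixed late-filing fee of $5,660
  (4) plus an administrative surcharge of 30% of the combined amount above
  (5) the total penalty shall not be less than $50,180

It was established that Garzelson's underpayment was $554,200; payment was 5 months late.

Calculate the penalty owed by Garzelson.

$115,427

Accrued rate: 3% × 5 = 15%, capped at 40% → 15%
Failure-to-pay penalty: 15% of $554,200 = $83,130
Penalty before surcharge: $83,130 + $5,660 = $88,790
Administrative surcharge: 30% of $88,790 = $26,637
Total penalty: $88,790 + $26,637 = $115,427
Minimum $50,180: $115,427 meets the minimum, no increase.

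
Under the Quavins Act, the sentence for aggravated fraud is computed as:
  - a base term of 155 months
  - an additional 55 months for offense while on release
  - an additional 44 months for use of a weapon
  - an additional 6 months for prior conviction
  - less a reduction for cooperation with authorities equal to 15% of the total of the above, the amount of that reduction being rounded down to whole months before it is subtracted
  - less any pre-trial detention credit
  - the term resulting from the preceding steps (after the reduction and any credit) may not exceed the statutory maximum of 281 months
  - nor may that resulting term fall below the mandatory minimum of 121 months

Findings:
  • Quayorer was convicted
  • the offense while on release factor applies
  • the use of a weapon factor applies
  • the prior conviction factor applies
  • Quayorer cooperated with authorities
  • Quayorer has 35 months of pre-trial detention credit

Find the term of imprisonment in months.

186 months

Offense while on release enhancement: +55 months
Use of a weapon enhancement: +44 months
Prior conviction enhancement: +6 months
Adjusted term: 155 months + 55 months + 44 months + 6 months = 260 months
Cooperation with authorities reduction: 15% of 260 months = 39 months (rounded down)
After reduction: 260 − 39 = 221 months
Less pre-trial detention credit: 221 months − 35 months = 186 months
Cap at 281 months: 186 months is within the cap, no reduction.
Minimum 121 months: 186 months meets the minimum, no increase.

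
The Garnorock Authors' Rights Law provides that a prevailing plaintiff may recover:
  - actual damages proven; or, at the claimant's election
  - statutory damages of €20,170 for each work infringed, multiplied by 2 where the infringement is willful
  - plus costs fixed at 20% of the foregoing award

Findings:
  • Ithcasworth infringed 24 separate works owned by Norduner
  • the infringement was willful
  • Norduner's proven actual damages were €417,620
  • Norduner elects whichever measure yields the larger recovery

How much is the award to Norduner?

Statutory damages: 24 × €20,170 = €484,080
Doubled: 2 × €484,080 = €968,160
Greater of actual damages (€417,620) or enhanced statutory damages (€968,160): €968,160
Costs: 20% of €968,160 = €193,632
Award plus costs: €968,160 + €193,632 = €1,161,792

Award: €1,161,792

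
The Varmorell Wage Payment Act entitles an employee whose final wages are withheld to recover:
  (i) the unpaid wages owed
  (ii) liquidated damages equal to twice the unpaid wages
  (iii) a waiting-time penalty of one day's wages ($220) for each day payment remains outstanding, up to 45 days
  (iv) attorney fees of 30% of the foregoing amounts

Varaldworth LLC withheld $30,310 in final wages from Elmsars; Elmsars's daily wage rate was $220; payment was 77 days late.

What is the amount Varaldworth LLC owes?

Doubled: 2 × $30,310 = $60,620
Penalty days: min(77, 45) = 45
Waiting-time penalty: 45 × $220 = $9,900
Subtotal: $30,310 + $60,620 + $9,900 = $100,830
Attorney fees: 30% of $100,830 = $30,249
Total award: $100,830 + $30,249 = $131,079

Total award: $131,079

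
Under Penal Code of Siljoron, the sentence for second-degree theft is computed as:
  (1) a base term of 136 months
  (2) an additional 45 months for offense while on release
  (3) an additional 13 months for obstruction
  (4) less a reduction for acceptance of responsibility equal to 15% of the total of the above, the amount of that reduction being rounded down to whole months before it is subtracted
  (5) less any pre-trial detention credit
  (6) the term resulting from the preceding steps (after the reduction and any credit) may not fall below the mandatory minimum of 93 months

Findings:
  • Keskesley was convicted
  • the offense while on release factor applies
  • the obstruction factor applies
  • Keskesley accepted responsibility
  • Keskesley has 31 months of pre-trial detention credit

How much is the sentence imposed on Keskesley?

134 months

Offense while on release enhancement: +45 months
Obstruction enhancement: +13 months
Adjusted term: 136 months + 45 months + 13 months = 194 months
Acceptance of responsibility reduction: 15% of 194 months = 29 months (rounded down)
After reduction: 194 − 29 = 165 months
Less pre-trial detention credit: 165 months − 31 months = 134 months
Minimum 93 months: 134 months meets the minimum, no increase.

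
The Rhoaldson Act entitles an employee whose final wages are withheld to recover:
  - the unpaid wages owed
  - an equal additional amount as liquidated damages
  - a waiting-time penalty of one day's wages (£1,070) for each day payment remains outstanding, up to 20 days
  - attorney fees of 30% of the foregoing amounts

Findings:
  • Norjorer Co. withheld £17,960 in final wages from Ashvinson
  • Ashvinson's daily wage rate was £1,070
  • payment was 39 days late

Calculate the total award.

Liquidated damages (equal amount): £17,960
Penalty days: min(39, 20) = 20
Waiting-time penalty: 20 × £1,070 = £21,400
Subtotal: £17,960 + £17,960 + £21,400 = £57,320
Attorney fees: 30% of £57,320 = £17,196
Total award: £57,320 + £17,196 = £74,516

£74,516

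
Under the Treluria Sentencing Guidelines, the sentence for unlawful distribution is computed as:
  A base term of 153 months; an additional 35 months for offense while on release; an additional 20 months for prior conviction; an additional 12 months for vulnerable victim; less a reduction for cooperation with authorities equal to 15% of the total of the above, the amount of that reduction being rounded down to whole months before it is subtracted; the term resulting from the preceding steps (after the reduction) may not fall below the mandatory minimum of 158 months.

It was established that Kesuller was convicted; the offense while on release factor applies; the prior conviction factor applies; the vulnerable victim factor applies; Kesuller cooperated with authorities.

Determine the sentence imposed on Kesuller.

187 months

Offense while on release enhancement: +35 months
Prior conviction enhancement: +20 months
Vulnerable victim enhancement: +12 months
Adjusted term: 153 months + 35 months + 20 months + 12 months = 220 months
Cooperation with authorities reduction: 15% of 220 months = 33 months (rounded down)
After reduction: 220 − 33 = 187 months
Minimum 158 months: 187 months meets the minimum, no increase.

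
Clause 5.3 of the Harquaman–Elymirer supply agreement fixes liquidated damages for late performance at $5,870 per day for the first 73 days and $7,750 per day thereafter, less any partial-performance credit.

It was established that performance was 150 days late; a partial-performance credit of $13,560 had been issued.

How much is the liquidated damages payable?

First 73 days: 73 × $5,870 = $428,510
Remaining days: (150 − 73) × $7,750 = $596,750
Accrued per-day damages: $428,510 + $596,750 = $1,025,260
Less partial-performance credit: $1,025,260 − $13,560 = $1,011,700

$1,011,700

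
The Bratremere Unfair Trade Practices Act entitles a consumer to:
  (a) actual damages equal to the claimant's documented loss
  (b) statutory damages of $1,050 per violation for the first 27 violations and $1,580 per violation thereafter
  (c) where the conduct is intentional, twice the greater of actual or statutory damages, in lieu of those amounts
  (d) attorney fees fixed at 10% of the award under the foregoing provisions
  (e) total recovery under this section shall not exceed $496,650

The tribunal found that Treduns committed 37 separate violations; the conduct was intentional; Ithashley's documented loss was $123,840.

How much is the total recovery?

First 27 violations: 27 × $1,050 = $28,350
Remaining violations: (37 − 27) × $1,580 = $15,800
Statutory damages: $28,350 + $15,800 = $44,150
Greater of actual damages ($123,840) or statutory damages ($44,150): $123,840
Doubled: 2 × $123,840 = $247,680
Attorney fees: 10% of $247,680 = $24,768
Total before cap: $247,680 + $24,768 = $272,448
Cap at $496,650: $272,448 is within the cap, no reduction.

$272,448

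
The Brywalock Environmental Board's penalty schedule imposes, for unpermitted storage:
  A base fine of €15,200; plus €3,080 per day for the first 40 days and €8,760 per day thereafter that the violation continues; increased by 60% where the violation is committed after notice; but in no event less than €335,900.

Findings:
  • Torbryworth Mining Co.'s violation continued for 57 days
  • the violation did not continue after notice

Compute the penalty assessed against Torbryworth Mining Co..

First 40 days: 40 × €3,080 = €123,200
Remaining days: (57 − 40) × €8,760 = €148,920
Per-day component: €123,200 + €148,920 = €272,120
Base plus per-day: €15,200 + €272,120 = €287,320
The violation did not continue after notice: no 60% increase.
Minimum €335,900: €287,320 is below the minimum → €335,900

Civil penalty: €335,900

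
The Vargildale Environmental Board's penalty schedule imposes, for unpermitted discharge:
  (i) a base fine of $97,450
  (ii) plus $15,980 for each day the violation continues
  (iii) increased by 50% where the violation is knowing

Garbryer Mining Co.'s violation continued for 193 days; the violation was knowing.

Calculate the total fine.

$4,772,385

Per-day component: 193 × $15,980 = $3,084,140
Base plus per-day: $97,450 + $3,084,140 = $3,181,590
Enhancement: 50% of $3,181,590 = $1,590,795
Enhanced fine: $3,181,590 + $1,590,795 = $4,772,385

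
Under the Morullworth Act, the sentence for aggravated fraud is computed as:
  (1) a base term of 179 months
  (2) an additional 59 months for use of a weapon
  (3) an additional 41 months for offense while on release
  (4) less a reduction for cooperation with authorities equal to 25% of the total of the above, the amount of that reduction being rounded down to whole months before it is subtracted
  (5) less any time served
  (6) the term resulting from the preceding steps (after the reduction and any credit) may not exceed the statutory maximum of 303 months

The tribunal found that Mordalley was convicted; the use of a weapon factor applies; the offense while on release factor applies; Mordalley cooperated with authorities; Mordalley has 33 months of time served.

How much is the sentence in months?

Use of a weapon enhancement: +59 months
Offense while on release enhancement: +41 months
Adjusted term: 179 months + 59 months + 41 months = 279 months
Cooperation with authorities reduction: 25% of 279 months = 69 months (rounded down)
After reduction: 279 − 69 = 210 months
Less time served: 210 months − 33 months = 177 months
Cap at 303 months: 177 months is within the cap, no reduction.

177 months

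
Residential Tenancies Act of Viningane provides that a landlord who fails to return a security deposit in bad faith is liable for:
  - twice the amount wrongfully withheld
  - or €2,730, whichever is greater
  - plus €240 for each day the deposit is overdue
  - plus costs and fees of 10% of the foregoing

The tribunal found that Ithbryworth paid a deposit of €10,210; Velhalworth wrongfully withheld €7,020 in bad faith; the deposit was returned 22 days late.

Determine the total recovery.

€21,252

Doubled: 2 × €7,020 = €14,040
Minimum €2,730: €14,040 meets the minimum, no increase.
Late-return penalty: 22 × €240 = €5,280
Damages plus late penalty: €14,040 + €5,280 = €19,320
Costs and fees: 10% of €19,320 = €1,932
Total recovery: €19,320 + €1,932 = €21,252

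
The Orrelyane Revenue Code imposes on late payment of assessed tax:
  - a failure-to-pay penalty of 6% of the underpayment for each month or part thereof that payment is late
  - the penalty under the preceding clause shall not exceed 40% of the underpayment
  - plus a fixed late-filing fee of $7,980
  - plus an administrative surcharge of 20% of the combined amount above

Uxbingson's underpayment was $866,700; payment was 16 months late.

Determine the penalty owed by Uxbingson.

$425,592

Accrued rate: 6% × 16 = 96%, capped at 40% → 40%
Failure-to-pay penalty: 40% of $866,700 = $346,680
Penalty before surcharge: $346,680 + $7,980 = $354,660
Administrative surcharge: 20% of $354,660 = $70,932
Total penalty: $354,660 + $70,932 = $425,592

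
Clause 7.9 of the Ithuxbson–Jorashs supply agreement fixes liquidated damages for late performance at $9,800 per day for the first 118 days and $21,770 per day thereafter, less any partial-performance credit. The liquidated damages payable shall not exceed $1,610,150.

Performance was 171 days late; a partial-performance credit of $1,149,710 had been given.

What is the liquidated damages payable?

$1,160,500

First 118 days: 118 × $9,800 = $1,156,400
Remaining days: (171 − 118) × $21,770 = $1,153,810
Accrued per-day damages: $1,156,400 + $1,153,810 = $2,310,210
Less partial-performance credit: $2,310,210 − $1,149,710 = $1,160,500
Cap at $1,610,150: $1,160,500 is within the cap, no reduction.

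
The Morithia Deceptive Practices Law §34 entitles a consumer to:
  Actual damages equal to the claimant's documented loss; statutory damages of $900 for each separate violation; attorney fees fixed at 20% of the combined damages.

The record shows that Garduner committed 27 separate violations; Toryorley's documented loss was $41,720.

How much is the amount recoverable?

$79,224

Statutory damages: 27 × $900 = $24,300
Combined damages: $41,720 + $24,300 = $66,020
Attorney fees: 20% of $66,020 = $13,204
Total recovery: $66,020 + $13,204 = $79,224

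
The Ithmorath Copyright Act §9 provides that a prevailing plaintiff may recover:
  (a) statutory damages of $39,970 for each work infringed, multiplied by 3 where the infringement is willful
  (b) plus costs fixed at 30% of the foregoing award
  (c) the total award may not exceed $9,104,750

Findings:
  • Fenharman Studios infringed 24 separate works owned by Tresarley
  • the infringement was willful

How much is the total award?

Statutory damages: 24 × $39,970 = $959,280
Trebled: 3 × $959,280 = $2,877,840
Costs: 30% of $2,877,840 = $863,352
Award plus costs: $2,877,840 + $863,352 = $3,741,192
Cap at $9,104,750: $3,741,192 is within the cap, no reduction.

$3,741,192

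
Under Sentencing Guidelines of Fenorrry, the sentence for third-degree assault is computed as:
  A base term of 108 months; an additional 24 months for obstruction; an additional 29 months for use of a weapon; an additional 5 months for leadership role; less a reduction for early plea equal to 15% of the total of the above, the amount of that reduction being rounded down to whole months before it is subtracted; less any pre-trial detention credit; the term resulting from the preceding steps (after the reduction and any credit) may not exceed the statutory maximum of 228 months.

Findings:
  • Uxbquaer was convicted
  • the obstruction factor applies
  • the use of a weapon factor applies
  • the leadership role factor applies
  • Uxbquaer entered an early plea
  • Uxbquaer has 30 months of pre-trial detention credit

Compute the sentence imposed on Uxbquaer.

112 months

Obstruction enhancement: +24 months
Use of a weapon enhancement: +29 months
Leadership role enhancement: +5 months
Adjusted term: 108 months + 24 months + 29 months + 5 months = 166 months
Early plea reduction: 15% of 166 months = 24 months (rounded down)
After reduction: 166 − 24 = 142 months
Less pre-trial detention credit: 142 months − 30 months = 112 months
Cap at 228 months: 112 months is within the cap, no reduction.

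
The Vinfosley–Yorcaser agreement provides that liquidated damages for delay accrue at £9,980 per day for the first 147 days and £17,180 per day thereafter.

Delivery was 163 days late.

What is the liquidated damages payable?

First 147 days: 147 × £9,980 = £1,467,060
Remaining days: (163 − 147) × £17,180 = £274,880
Accrued per-day damages: £1,467,060 + £274,880 = £1,741,940

£1,741,940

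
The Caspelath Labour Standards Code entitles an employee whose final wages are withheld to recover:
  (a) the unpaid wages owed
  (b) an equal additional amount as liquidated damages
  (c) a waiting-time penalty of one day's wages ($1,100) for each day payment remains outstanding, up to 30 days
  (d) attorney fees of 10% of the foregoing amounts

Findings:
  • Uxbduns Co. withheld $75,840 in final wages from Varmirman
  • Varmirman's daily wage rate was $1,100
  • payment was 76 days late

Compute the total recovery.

$203,148

Liquidated damages (equal amount): $75,840
Penalty days: min(76, 30) = 30
Waiting-time penalty: 30 × $1,100 = $33,000
Subtotal: $75,840 + $75,840 + $33,000 = $184,680
Attorney fees: 10% of $184,680 = $18,468
Total award: $184,680 + $18,468 = $203,148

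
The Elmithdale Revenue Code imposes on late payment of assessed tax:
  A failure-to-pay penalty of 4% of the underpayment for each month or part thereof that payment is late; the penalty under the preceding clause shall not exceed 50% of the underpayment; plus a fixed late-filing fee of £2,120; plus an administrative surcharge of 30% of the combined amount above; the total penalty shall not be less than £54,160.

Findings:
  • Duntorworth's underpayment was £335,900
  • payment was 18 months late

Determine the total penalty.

£221,091

Accrued rate: 4% × 18 = 72%, capped at 50% → 50%
Failure-to-pay penalty: 50% of £335,900 = £167,950
Penalty before surcharge: £167,950 + £2,120 = £170,070
Administrative surcharge: 30% of £170,070 = £51,021
Total penalty: £170,070 + £51,021 = £221,091
Minimum £54,160: £221,091 meets the minimum, no increase.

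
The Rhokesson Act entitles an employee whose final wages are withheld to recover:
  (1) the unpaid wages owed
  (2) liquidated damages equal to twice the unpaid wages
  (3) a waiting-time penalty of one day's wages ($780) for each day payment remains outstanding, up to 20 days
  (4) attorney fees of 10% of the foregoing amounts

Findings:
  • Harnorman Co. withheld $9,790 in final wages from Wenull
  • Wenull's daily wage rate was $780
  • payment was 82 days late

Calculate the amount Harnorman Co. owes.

$49,467

Doubled: 2 × $9,790 = $19,580
Penalty days: min(82, 20) = 20
Waiting-time penalty: 20 × $780 = $15,600
Subtotal: $9,790 + $19,580 + $15,600 = $44,970
Attorney fees: 10% of $44,970 = $4,497
Total award: $44,970 + $4,497 = $49,467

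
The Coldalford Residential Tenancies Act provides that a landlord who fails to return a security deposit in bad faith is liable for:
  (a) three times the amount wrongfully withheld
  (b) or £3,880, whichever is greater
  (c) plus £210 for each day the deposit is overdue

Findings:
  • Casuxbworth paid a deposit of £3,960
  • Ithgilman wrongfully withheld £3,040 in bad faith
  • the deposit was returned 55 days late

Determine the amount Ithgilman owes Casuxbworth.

£20,670

Trebled: 3 × £3,040 = £9,120
Minimum £3,880: £9,120 meets the minimum, no increase.
Late-return penalty: 55 × £210 = £11,550
Damages plus late penalty: £9,120 + £11,550 = £20,670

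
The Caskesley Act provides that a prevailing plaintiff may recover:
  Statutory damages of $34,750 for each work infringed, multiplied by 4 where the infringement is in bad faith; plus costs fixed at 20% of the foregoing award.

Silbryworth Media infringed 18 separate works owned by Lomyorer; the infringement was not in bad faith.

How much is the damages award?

Statutory damages: 18 × $34,750 = $625,500
Infringement not in bad faith: no ×4 enhancement.
Costs: 20% of $625,500 = $125,100
Award plus costs: $625,500 + $125,100 = $750,600

$750,600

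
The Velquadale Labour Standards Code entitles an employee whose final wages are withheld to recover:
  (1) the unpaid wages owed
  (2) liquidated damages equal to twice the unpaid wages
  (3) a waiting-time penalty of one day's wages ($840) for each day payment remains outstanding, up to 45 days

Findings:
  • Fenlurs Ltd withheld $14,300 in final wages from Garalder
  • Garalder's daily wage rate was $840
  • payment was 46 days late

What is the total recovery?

Doubled: 2 × $14,300 = $28,600
Penalty days: min(46, 45) = 45
Waiting-time penalty: 45 × $840 = $37,800
Total award: $14,300 + $28,600 + $37,800 = $80,700

$80,700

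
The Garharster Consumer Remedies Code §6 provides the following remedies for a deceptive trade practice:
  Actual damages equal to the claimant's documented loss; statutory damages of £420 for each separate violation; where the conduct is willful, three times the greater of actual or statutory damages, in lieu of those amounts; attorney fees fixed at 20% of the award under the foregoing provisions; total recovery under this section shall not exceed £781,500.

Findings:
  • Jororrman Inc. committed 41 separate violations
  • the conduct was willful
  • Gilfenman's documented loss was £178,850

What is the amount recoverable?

£643,860

Statutory damages: 41 × £420 = £17,220
Greater of actual damages (£178,850) or statutory damages (£17,220): £178,850
Trebled: 3 × £178,850 = £536,550
Attorney fees: 20% of £536,550 = £107,310
Total before cap: £536,550 + £107,310 = £643,860
Cap at £781,500: £643,860 is within the cap, no reduction.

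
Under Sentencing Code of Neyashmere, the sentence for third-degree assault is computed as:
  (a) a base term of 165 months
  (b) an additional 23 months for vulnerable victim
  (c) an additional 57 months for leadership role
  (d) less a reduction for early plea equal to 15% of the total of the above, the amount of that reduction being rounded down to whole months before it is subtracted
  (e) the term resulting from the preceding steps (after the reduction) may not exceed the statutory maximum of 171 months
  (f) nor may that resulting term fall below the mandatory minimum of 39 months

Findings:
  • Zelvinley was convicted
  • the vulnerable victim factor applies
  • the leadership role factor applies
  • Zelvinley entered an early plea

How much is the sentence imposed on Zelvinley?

171 months

Vulnerable victim enhancement: +23 months
Leadership role enhancement: +57 months
Adjusted term: 165 months + 23 months + 57 months = 245 months
Early plea reduction: 15% of 245 months = 36 months (rounded down)
After reduction: 245 − 36 = 209 months
Cap at 171 months: 209 months exceeds the cap → 171 months
Minimum 39 months: 171 months meets the minimum, no increase.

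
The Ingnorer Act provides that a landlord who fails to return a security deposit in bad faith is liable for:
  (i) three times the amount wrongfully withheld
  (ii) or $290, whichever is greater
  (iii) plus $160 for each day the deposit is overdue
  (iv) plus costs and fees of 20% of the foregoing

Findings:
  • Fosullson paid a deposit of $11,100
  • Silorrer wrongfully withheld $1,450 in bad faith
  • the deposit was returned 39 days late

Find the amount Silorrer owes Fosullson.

$12,708

Trebled: 3 × $1,450 = $4,350
Minimum $290: $4,350 meets the minimum, no increase.
Late-return penalty: 39 × $160 = $6,240
Damages plus late penalty: $4,350 + $6,240 = $10,590
Costs and fees: 20% of $10,590 = $2,118
Total recovery: $10,590 + $2,118 = $12,708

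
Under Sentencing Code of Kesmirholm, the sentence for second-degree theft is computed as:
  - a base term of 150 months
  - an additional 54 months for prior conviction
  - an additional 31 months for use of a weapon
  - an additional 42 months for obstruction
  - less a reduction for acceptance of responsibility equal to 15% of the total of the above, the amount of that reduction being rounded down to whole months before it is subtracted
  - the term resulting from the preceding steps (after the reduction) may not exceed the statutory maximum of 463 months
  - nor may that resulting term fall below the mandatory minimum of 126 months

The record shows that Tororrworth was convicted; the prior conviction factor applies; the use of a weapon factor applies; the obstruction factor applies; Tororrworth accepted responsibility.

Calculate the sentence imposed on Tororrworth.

236 months

Prior conviction enhancement: +54 months
Use of a weapon enhancement: +31 months
Obstruction enhancement: +42 months
Adjusted term: 150 months + 54 months + 31 months + 42 months = 277 months
Acceptance of responsibility reduction: 15% of 277 months = 41 months (rounded down)
After reduction: 277 − 41 = 236 months
Cap at 463 months: 236 months is within the cap, no reduction.
Minimum 126 months: 236 months meets the minimum, no increase.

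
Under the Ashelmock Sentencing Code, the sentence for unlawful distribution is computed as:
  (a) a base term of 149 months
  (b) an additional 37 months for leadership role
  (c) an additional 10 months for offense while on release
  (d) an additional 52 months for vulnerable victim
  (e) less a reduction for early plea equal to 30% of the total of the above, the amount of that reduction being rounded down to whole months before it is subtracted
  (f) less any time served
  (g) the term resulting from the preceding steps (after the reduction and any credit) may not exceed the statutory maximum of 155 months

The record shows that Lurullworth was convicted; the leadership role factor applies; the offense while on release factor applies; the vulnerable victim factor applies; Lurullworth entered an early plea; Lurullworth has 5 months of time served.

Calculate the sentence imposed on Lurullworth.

Leadership role enhancement: +37 months
Offense while on release enhancement: +10 months
Vulnerable victim enhancement: +52 months
Adjusted term: 149 months + 37 months + 10 months + 52 months = 248 months
Early plea reduction: 30% of 248 months = 74 months (rounded down)
After reduction: 248 − 74 = 174 months
Less time served: 174 months − 5 months = 169 months
Cap at 155 months: 169 months exceeds the cap → 155 months

155 months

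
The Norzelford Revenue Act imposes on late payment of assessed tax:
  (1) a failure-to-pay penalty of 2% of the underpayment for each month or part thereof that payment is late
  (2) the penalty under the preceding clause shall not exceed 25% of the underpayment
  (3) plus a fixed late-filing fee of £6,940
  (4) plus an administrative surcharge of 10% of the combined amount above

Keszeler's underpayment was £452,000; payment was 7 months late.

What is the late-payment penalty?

Penalty: £77,242

Accrued rate: 2% × 7 = 14%, capped at 25% → 14%
Failure-to-pay penalty: 14% of £452,000 = £63,280
Penalty before surcharge: £63,280 + £6,940 = £70,220
Administrative surcharge: 10% of £70,220 = £7,022
Total penalty: £70,220 + £7,022 = £77,242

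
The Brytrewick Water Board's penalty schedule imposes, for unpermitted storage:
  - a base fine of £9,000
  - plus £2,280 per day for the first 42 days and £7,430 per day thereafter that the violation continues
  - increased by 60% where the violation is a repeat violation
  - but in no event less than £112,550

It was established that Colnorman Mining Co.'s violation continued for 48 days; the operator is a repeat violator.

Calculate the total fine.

£238,944

First 42 days: 42 × £2,280 = £95,760
Remaining days: (48 − 42) × £7,430 = £44,580
Per-day component: £95,760 + £44,580 = £140,340
Base plus per-day: £9,000 + £140,340 = £149,340
Enhancement: 60% of £149,340 = £89,604
Enhanced fine: £149,340 + £89,604 = £238,944
Minimum £112,550: £238,944 meets the minimum, no increase.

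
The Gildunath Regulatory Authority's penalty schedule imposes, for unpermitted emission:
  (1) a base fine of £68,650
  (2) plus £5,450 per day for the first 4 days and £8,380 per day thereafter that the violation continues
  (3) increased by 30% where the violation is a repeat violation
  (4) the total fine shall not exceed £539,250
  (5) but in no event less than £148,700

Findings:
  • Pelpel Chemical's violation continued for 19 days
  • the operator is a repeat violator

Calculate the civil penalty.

Civil penalty: £280,995

First 4 days: 4 × £5,450 = £21,800
Remaining days: (19 − 4) × £8,380 = £125,700
Per-day component: £21,800 + £125,700 = £147,500
Base plus per-day: £68,650 + £147,500 = £216,150
Enhancement: 30% of £216,150 = £64,845
Enhanced fine: £216,150 + £64,845 = £280,995
Cap at £539,250: £280,995 is within the cap, no reduction.
Minimum £148,700: £280,995 meets the minimum, no increase.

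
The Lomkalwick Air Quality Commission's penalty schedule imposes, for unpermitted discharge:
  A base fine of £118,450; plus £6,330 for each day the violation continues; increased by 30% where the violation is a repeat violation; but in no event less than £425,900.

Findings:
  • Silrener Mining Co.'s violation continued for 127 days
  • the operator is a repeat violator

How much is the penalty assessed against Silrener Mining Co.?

Per-day component: 127 × £6,330 = £803,910
Base plus per-day: £118,450 + £803,910 = £922,360
Enhancement: 30% of £922,360 = £276,708
Enhanced fine: £922,360 + £276,708 = £1,199,068
Minimum £425,900: £1,199,068 meets the minimum, no increase.

£1,199,068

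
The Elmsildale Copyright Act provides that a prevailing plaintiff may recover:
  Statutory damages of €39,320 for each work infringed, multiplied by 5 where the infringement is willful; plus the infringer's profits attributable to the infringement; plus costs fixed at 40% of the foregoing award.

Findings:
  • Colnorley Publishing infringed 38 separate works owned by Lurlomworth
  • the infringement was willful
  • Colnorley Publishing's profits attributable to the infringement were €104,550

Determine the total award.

Statutory damages: 38 × €39,320 = €1,494,160
Multiplied by 5: 5 × €1,494,160 = €7,470,800
Combined award: €7,470,800 + €104,550 = €7,575,350
Costs: 40% of €7,575,350 = €3,030,140
Award plus costs: €7,575,350 + €3,030,140 = €10,605,490

€10,605,490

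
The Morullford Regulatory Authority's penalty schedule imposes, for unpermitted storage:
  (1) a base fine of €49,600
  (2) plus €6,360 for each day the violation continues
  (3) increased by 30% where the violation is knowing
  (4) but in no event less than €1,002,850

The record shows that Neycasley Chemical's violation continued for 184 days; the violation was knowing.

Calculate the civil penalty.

€1,585,792

Per-day component: 184 × €6,360 = €1,170,240
Base plus per-day: €49,600 + €1,170,240 = €1,219,840
Enhancement: 30% of €1,219,840 = €365,952
Enhanced fine: €1,219,840 + €365,952 = €1,585,792
Minimum €1,002,850: €1,585,792 meets the minimum, no increase.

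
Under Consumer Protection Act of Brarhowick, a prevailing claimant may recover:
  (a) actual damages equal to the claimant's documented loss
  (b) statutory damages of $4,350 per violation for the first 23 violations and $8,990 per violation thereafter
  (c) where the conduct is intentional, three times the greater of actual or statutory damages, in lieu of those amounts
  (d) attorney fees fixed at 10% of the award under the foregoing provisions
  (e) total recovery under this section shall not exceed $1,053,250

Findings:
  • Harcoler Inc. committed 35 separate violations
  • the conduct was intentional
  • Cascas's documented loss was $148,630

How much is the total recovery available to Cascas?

First 23 violations: 23 × $4,350 = $100,050
Remaining violations: (35 − 23) × $8,990 = $107,880
Statutory damages: $100,050 + $107,880 = $207,930
Greater of actual damages ($148,630) or statutory damages ($207,930): $207,930
Trebled: 3 × $207,930 = $623,790
Attorney fees: 10% of $623,790 = $62,379
Total before cap: $623,790 + $62,379 = $686,169
Cap at $1,053,250: $686,169 is within the cap, no reduction.

$686,169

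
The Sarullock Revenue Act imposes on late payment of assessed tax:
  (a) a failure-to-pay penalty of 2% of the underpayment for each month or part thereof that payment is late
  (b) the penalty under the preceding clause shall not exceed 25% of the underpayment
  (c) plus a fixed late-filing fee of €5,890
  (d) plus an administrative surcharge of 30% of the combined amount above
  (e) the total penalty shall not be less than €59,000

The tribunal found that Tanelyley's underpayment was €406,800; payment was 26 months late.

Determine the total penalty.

€139,867

Accrued rate: 2% × 26 = 52%, capped at 25% → 25%
Failure-to-pay penalty: 25% of €406,800 = €101,700
Penalty before surcharge: €101,700 + €5,890 = €107,590
Administrative surcharge: 30% of €107,590 = €32,277
Total penalty: €107,590 + €32,277 = €139,867
Minimum €59,000: €139,867 meets the minimum, no increase.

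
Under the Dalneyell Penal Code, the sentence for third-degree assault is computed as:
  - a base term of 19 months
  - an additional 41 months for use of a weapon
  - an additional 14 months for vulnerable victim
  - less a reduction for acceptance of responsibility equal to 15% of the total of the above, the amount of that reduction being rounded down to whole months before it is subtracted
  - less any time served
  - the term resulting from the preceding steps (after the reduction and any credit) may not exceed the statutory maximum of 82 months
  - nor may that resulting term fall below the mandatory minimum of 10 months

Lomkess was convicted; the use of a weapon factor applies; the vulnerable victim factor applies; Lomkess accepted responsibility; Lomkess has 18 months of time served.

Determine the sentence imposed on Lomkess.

45 months

Use of a weapon enhancement: +41 months
Vulnerable victim enhancement: +14 months
Adjusted term: 19 months + 41 months + 14 months = 74 months
Acceptance of responsibility reduction: 15% of 74 months = 11 months (rounded down)
After reduction: 74 − 11 = 63 months
Less time served: 63 months − 18 months = 45 months
Cap at 82 months: 45 months is within the cap, no reduction.
Minimum 10 months: 45 months meets the minimum, no increase.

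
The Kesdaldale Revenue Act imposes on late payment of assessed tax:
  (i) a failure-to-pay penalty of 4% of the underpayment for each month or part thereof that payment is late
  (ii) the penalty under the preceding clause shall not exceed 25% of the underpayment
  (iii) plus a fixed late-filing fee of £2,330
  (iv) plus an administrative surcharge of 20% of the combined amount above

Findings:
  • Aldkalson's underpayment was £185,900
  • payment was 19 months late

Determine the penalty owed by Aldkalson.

Accrued rate: 4% × 19 = 76%, capped at 25% → 25%
Failure-to-pay penalty: 25% of £185,900 = £46,475
Penalty before surcharge: £46,475 + £2,330 = £48,805
Administrative surcharge: 20% of £48,805 = £9,761
Total penalty: £48,805 + £9,761 = £58,566

£58,566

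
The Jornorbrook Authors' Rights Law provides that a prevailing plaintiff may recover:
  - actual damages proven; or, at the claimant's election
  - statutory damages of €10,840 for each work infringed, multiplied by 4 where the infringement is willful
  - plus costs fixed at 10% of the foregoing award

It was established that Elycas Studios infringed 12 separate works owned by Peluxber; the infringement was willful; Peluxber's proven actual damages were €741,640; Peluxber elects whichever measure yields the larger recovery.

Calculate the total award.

€815,804

Statutory damages: 12 × €10,840 = €130,080
Multiplied by 4: 4 × €130,080 = €520,320
Greater of actual damages (€741,640) or enhanced statutory damages (€520,320): €741,640
Costs: 10% of €741,640 = €74,164
Award plus costs: €741,640 + €74,164 = €815,804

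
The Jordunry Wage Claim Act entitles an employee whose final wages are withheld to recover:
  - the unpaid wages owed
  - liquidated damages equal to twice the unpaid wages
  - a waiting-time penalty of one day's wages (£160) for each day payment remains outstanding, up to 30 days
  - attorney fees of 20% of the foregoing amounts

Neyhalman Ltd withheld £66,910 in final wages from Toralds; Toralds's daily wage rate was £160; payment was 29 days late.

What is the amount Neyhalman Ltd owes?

£246,444

Doubled: 2 × £66,910 = £133,820
Penalty days: min(29, 30) = 29
Waiting-time penalty: 29 × £160 = £4,640
Subtotal: £66,910 + £133,820 + £4,640 = £205,370
Attorney fees: 20% of £205,370 = £41,074
Total award: £205,370 + £41,074 = £246,444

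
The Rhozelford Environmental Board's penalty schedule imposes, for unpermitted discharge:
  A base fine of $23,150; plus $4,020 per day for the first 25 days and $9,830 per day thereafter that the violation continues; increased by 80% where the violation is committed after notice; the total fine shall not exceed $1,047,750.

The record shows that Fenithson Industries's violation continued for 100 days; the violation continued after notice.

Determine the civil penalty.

First 25 days: 25 × $4,020 = $100,500
Remaining days: (100 − 25) × $9,830 = $737,250
Per-day component: $100,500 + $737,250 = $837,750
Base plus per-day: $23,150 + $837,750 = $860,900
Enhancement: 80% of $860,900 = $688,720
Enhanced fine: $860,900 + $688,720 = $1,549,620
Cap at $1,047,750: $1,549,620 exceeds the cap → $1,047,750

$1,047,750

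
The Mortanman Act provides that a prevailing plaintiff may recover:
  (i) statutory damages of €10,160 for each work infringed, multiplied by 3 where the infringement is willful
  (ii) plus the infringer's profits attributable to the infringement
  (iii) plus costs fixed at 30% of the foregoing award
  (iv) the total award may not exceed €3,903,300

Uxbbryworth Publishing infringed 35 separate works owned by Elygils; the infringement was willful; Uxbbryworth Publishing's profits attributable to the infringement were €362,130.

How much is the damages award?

€1,857,609

Statutory damages: 35 × €10,160 = €355,600
Trebled: 3 × €355,600 = €1,066,800
Combined award: €1,066,800 + €362,130 = €1,428,930
Costs: 30% of €1,428,930 = €428,679
Award plus costs: €1,428,930 + €428,679 = €1,857,609
Cap at €3,903,300: €1,857,609 is within the cap, no reduction.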